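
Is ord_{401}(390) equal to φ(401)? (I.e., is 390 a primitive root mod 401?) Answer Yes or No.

φ(401) = 401 − 1 = 400 = 2^4 · 5^2.
390 is a primitive root mod 401 iff 390^(φ(401)/q) ≢ 1 for every prime q | φ(401), i.e. q ∈ {2, 5}.
390^200 ≡ 1 (mod 401)  [q = 2: ≡ 1 ✗]
390^80 ≡ 39 (mod 401)  [q = 5: ≢ 1 ✓]
Since 390^200 ≡ 1, the order of 390 divides 200 < 400, so 390 is not a primitive root.

No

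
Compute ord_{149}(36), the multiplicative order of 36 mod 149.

37

The order of 36 must divide φ(149) = 149 − 1 = 148 = 2^2 · 37.
Divisors of 148: 1, 2, 4, 37, 74, 148.
Compute 36^d (mod 149) for the divisors d until we hit 1:
36^1 ≡ 36 (mod 149)
36^2 ≡ 104 (mod 149)
36^4 ≡ 88 (mod 149)
36^37 ≡ 1 (mod 149) ✓
Hence ord(36) = 37.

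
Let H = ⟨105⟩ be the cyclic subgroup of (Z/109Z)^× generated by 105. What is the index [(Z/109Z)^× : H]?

12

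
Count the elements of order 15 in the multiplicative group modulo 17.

0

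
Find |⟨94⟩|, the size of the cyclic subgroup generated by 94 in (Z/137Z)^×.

136

By Lagrange's theorem, ord_137(94) divides φ(137) = 137 − 1 = 136 = 2^3 · 17.
Divisors of 136: 1, 2, 4, 8, 17, 34, 68, 136.
Test each divisor d:
94^1 ≡ 94 (mod 137)
94^2 ≡ 68 (mod 137)
94^4 ≡ 103 (mod 137)
94^8 ≡ 60 (mod 137)
94^17 ≡ 10 (mod 137)
94^34 ≡ 100 (mod 137)
94^68 ≡ 136 (mod 137)
94^136 ≡ 1 (mod 137) ✓
So ord_137(94) = 136.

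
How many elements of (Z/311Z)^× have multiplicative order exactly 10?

4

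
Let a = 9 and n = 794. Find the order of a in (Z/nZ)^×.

ord(9) | φ(794) = φ(2)·φ(397) = 1·396 = 396 = 2^2 · 3^2 · 11.
Divisors of 396: 1, 2, 3, 4, 6, 9, 11, 12, 18, 22, 33, 36, 44, 66, 99, 132, 198, 396.
Evaluate successive powers at the divisors of 396:
9^1 ≡ 9 (mod 794)
9^2 ≡ 81 (mod 794)
9^3 ≡ 729 (mod 794)
9^4 ≡ 209 (mod 794)
9^6 ≡ 255 (mod 794)
9^9 ≡ 99 (mod 794)
9^11 ≡ 79 (mod 794)
9^12 ≡ 711 (mod 794)
9^18 ≡ 273 (mod 794)
9^22 ≡ 683 (mod 794)
9^33 ≡ 759 (mod 794)
9^36 ≡ 687 (mod 794)
9^44 ≡ 411 (mod 794)
9^66 ≡ 431 (mod 794)
9^99 ≡ 1 (mod 794) ✓
The smallest such exponent is 99, so the order of 9 is 99.

99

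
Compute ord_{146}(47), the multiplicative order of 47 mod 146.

72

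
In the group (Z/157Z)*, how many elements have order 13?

12

φ(157) = 157 − 1 = 156 = 2^2 · 3 · 13.
In a cyclic group of order 156, there are φ(d) elements of order d for each divisor d of 156, and zero for non-divisors.
13 | 156, and φ(13) = 13 − 1 = 12.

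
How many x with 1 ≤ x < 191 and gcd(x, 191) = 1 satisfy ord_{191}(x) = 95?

72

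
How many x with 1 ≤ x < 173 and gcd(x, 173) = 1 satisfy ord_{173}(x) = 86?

φ(173) = 173 − 1 = 172 = 2^2 · 43.
Since (Z/173Z)^× is cyclic of order 172, the number of elements of order d is φ(d) when d | 172 and 0 otherwise.
86 = 2 · 43 divides 172, and φ(86) = 42.

42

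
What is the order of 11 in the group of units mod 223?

222

The order of 11 must divide φ(223) = 223 − 1 = 222 = 2 · 3 · 37.
Divisors of 222: 1, 2, 3, 6, 37, 74, 111, 222.
Evaluate successive powers at the divisors of 222:
11^1 ≡ 11
11^2 ≡ 121
11^3 ≡ 216
11^6 ≡ 49
11^37 ≡ 40
11^74 ≡ 39
11^111 ≡ 222
11^222 ≡ 1
The smallest such exponent is 222, so the order of 11 is 222.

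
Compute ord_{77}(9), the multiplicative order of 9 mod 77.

15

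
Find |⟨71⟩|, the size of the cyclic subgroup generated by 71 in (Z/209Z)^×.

Since 71 ∈ (Z/209Z)^×, its order divides φ(209) = φ(11·19) = (11−1)·(19−1) = 10·18 = 180 = 2^2 · 3^2 · 5.
Divisors of 180: 1, 2, 3, 4, 5, 6, 9, 10, 12, 15, 18, 20, 30, 36, 45, 60, 90, 180.
Test each divisor d:
71^1 ≡ 71 (mod 209)
71^2 ≡ 25 (mod 209)
71^3 ≡ 103 (mod 209)
71^4 ≡ 207 (mod 209)
71^5 ≡ 67 (mod 209)
71^6 ≡ 159 (mod 209)
71^9 ≡ 75 (mod 209)
71^10 ≡ 100 (mod 209)
71^12 ≡ 201 (mod 209)
71^15 ≡ 12 (mod 209)
71^18 ≡ 191 (mod 209)
71^20 ≡ 177 (mod 209)
71^30 ≡ 144 (mod 209)
71^36 ≡ 115 (mod 209)
71^45 ≡ 56 (mod 209)
71^60 ≡ 45 (mod 209)
71^90 ≡ 1 (mod 209) ✓
Hence ord(71) = 90.

90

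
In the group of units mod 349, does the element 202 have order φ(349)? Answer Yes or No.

No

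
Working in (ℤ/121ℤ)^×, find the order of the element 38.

55

The order of 38 must divide φ(121) = φ(11^2) = 11·(11−1) = 110 = 2 · 5 · 11.
Divisors of 110: 1, 2, 5, 10, 11, 22, 55, 110.
Check 38^d mod 121 for each divisor in increasing order:
38^1 ≡ 38
38^2 ≡ 113
38^5 ≡ 12
38^10 ≡ 23
38^11 ≡ 27
38^22 ≡ 3
38^55 ≡ 1
The smallest such exponent is 55, so the order of 38 is 55.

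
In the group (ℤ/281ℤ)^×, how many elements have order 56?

24

φ(281) = 281 − 1 = 280 = 2^3 · 5 · 7.
In a cyclic group of order 280, there are φ(d) elements of order d for each divisor d of 280, and zero for non-divisors.
56 = 2^3 · 7 divides 280, and φ(56) = 24.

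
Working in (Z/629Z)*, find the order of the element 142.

16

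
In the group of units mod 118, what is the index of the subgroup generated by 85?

2

By Lagrange's theorem, ord_118(85) divides φ(118) = φ(2)·φ(59) = 1·58 = 58 = 2 · 29.
Divisors of 58: 1, 2, 29, 58.
Test each divisor d:
85^1 ≡ 85
85^2 ≡ 27
85^29 ≡ 1
Thus |⟨85⟩| = ord(85) = 29.
The index is φ(118) / ord(85) = 58 / 29 = 2.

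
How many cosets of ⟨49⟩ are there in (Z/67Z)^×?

2

ord(49) | φ(67) = 67 − 1 = 66 = 2 · 3 · 11.
Divisors of 66: 1, 2, 3, 6, 11, 22, 33, 66.
Check 49^d mod 67 for each divisor in increasing order:
49^1 ≡ 49 (mod 67)
49^2 ≡ 56 (mod 67)
49^3 ≡ 64 (mod 67)
49^6 ≡ 9 (mod 67)
49^11 ≡ 29 (mod 67)
49^22 ≡ 37 (mod 67)
49^33 ≡ 1 (mod 67) ✓
Thus |⟨49⟩| = ord(49) = 33.
The index is φ(67) / ord(49) = 66 / 33 = 2.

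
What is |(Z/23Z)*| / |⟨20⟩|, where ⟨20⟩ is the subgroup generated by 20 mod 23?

Since 20 ∈ (Z/23Z)^×, its order divides φ(23) = 23 − 1 = 22 = 2 · 11.
Divisors of 22: 1, 2, 11, 22.
Test each divisor d:
20^1 ≡ 20 (mod 23)
20^2 ≡ 9 (mod 23)
20^11 ≡ 22 (mod 23)
20^22 ≡ 1 (mod 23) ✓
The order of 20 is 22, so the subgroup it generates has 22 elements.
Index = |(Z/23Z)^×| / |⟨20⟩| = 22 / 22 = 1.

1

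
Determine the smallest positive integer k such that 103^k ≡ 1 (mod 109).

By Lagrange's theorem, ord_109(103) divides φ(109) = 109 − 1 = 108 = 2^2 · 3^3.
Divisors of 108: 1, 2, 3, 4, 6, 9, 12, 18, 27, 36, 54, 108.
Check 103^d mod 109 for each divisor in increasing order:
103^1 ≡ 103 (mod 109)
103^2 ≡ 36 (mod 109)
103^3 ≡ 2 (mod 109)
103^4 ≡ 97 (mod 109)
103^6 ≡ 4 (mod 109)
103^9 ≡ 8 (mod 109)
103^12 ≡ 16 (mod 109)
103^18 ≡ 64 (mod 109)
103^27 ≡ 76 (mod 109)
103^36 ≡ 63 (mod 109)
103^54 ≡ 108 (mod 109)
103^108 ≡ 1 (mod 109) ✓
The smallest such exponent is 108, so the order of 103 is 108.

108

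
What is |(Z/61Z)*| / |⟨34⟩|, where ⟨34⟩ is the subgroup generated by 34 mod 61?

Since 34 ∈ (Z/61Z)^×, its order divides φ(61) = 61 − 1 = 60 = 2^2 · 3 · 5.
Divisors of 60: 1, 2, 3, 4, 5, 6, 10, 12, 15, 20, 30, 60.
Test each divisor d:
34^1 ≡ 34 (mod 61)
34^2 ≡ 58 (mod 61)
34^3 ≡ 20 (mod 61)
34^4 ≡ 9 (mod 61)
34^5 ≡ 1 (mod 61) ✓
The order of 34 is 5, so the subgroup it generates has 5 elements.
Index = |(Z/61Z)^×| / |⟨34⟩| = 60 / 5 = 12.

12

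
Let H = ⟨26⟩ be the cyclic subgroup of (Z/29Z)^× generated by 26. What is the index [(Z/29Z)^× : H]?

1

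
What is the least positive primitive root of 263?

5

φ(263) = 263 − 1 = 262 = 2 · 131.
g is a primitive root iff g^(262/q) ≢ 1 (mod 263) for each prime q ∈ {2, 131}.
g = 2: 2^131 ≡ 1 — hits 1, so not a primitive root.
g = 3: 3^131 ≡ 1 — hits 1, so not a primitive root.
g = 4: 4^131 ≡ 1 — hits 1, so not a primitive root.
g = 5: 5^131 ≡ 262; 5^2 ≡ 25 — none is 1, so 5 is a primitive root.
Hence the least primitive root of 263 is 5.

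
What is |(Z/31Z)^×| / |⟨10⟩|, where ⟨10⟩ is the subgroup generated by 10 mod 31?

2

ord(10) | φ(31) = 31 − 1 = 30 = 2 · 3 · 5.
Divisors of 30: 1, 2, 3, 5, 6, 10, 15, 30.
Test each divisor d:
10^1 ≡ 10 (mod 31)
10^2 ≡ 7 (mod 31)
10^3 ≡ 8 (mod 31)
10^5 ≡ 25 (mod 31)
10^6 ≡ 2 (mod 31)
10^10 ≡ 5 (mod 31)
10^15 ≡ 1 (mod 31) ✓
The order of 10 is 15, so the subgroup it generates has 15 elements.
Index = |(Z/31Z)^×| / |⟨10⟩| = 30 / 15 = 2.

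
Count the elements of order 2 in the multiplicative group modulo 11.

φ(11) = 11 − 1 = 10 = 2 · 5.
In a cyclic group of order 10, there are φ(d) elements of order d for each divisor d of 10, and zero for non-divisors.
2 | 10, and φ(2) = 2 − 1 = 1.

1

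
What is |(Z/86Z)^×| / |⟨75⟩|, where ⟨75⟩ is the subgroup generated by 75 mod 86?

By Lagrange's theorem, ord_86(75) divides φ(86) = φ(2)·φ(43) = 1·42 = 42 = 2 · 3 · 7.
Divisors of 42: 1, 2, 3, 6, 7, 14, 21, 42.
Compute 75^d (mod 86) for the divisors d until we hit 1:
75^1 ≡ 75 (mod 86)
75^2 ≡ 35 (mod 86)
75^3 ≡ 45 (mod 86)
75^6 ≡ 47 (mod 86)
75^7 ≡ 85 (mod 86)
75^14 ≡ 1 (mod 86) ✓
Thus |⟨75⟩| = ord(75) = 14.
[(Z/86Z)^× : ⟨75⟩] = 42/14 = 3.

3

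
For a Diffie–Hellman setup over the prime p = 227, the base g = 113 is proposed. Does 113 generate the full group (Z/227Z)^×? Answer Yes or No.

No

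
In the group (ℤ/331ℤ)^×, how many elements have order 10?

4

φ(331) = 331 − 1 = 330 = 2 · 3 · 5 · 11.
Since (Z/331Z)^× is cyclic of order 330, the number of elements of order d is φ(d) when d | 330 and 0 otherwise.
10 = 2 · 5 divides 330, and φ(10) = 4.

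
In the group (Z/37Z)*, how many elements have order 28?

0

φ(37) = 37 − 1 = 36 = 2^2 · 3^2.
(Z/37Z)^× is cyclic (|G| = 36); a cyclic group of order m has exactly φ(d) elements of each order d | m, and none otherwise.
28 does not divide 36, so no element of (Z/37Z)^× has order 28.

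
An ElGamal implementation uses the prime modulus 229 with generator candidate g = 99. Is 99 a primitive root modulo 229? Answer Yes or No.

φ(229) = 229 − 1 = 228 = 2^2 · 3 · 19.
99 is a primitive root mod 229 iff 99^(φ(229)/q) ≢ 1 for every prime q | φ(229), i.e. q ∈ {2, 3, 19}.
99^114 ≡ 1 (mod 229)  [q = 2: ≡ 1 ✗]
99^76 ≡ 94 (mod 229)  [q = 3: ≢ 1 ✓]
99^12 ≡ 121 (mod 229)  [q = 19: ≢ 1 ✓]
Since 99^114 ≡ 1, the order of 99 divides 114 < 228, so 99 is not a primitive root.

No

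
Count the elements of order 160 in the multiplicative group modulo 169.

0

φ(169) = φ(13^2) = 13·(13−1) = 156 = 2^2 · 3 · 13.
(Z/169Z)^× is cyclic (|G| = 156); a cyclic group of order m has exactly φ(d) elements of each order d | m, and none otherwise.
160 does not divide 156, so no element of (Z/169Z)^× has order 160.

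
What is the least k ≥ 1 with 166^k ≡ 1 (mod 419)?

209

The order of 166 must divide φ(419) = 419 − 1 = 418 = 2 · 11 · 19.
Divisors of 418: 1, 2, 11, 19, 22, 38, 209, 418.
Evaluate successive powers at the divisors of 418:
166^1 ≡ 166 (mod 419)
166^2 ≡ 321 (mod 419)
166^11 ≡ 306 (mod 419)
166^19 ≡ 129 (mod 419)
166^22 ≡ 199 (mod 419)
166^38 ≡ 300 (mod 419)
166^209 ≡ 1 (mod 419) ✓
The smallest such exponent is 209, so the order of 166 is 209.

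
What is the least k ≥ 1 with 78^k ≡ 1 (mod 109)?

27

The order of 78 must divide φ(109) = 109 − 1 = 108 = 2^2 · 3^3.
Divisors of 108: 1, 2, 3, 4, 6, 9, 12, 18, 27, 36, 54, 108.
Compute 78^d (mod 109) for the divisors d until we hit 1:
78^1 ≡ 78 (mod 109)
78^2 ≡ 89 (mod 109)
78^3 ≡ 75 (mod 109)
78^4 ≡ 73 (mod 109)
78^6 ≡ 66 (mod 109)
78^9 ≡ 45 (mod 109)
78^12 ≡ 105 (mod 109)
78^18 ≡ 63 (mod 109)
78^27 ≡ 1 (mod 109) ✓
Therefore the multiplicative order of 78 modulo 109 is 27.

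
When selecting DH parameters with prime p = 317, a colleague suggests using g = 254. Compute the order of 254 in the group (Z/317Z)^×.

The order of 254 must divide φ(317) = 317 − 1 = 316 = 2^2 · 79.
Divisors of 316: 1, 2, 4, 79, 158, 316.
Evaluate successive powers at the divisors of 316:
254^1 ≡ 254 (mod 317)
254^2 ≡ 165 (mod 317)
254^4 ≡ 280 (mod 317)
254^79 ≡ 316 (mod 317)
254^158 ≡ 1 (mod 317) ✓
So ord_317(254) = 158.

158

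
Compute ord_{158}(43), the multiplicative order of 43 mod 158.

Since 43 ∈ (Z/158Z)^×, its order divides φ(158) = φ(2)·φ(79) = 1·78 = 78 = 2 · 3 · 13.
Divisors of 78: 1, 2, 3, 6, 13, 26, 39, 78.
Test each divisor d:
43^1 ≡ 43 (mod 158)
43^2 ≡ 111 (mod 158)
43^3 ≡ 33 (mod 158)
43^6 ≡ 141 (mod 158)
43^13 ≡ 103 (mod 158)
43^26 ≡ 23 (mod 158)
43^39 ≡ 157 (mod 158)
43^78 ≡ 1 (mod 158) ✓
Therefore the multiplicative order of 43 modulo 158 is 78.

78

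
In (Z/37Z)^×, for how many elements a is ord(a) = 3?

φ(37) = 37 − 1 = 36 = 2^2 · 3^2.
(Z/37Z)^× is cyclic (|G| = 36); a cyclic group of order m has exactly φ(d) elements of each order d | m, and none otherwise.
3 | 36, and φ(3) = 3 − 1 = 2.

2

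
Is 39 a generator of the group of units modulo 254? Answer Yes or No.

Yes

φ(254) = φ(2)·φ(127) = 1·126 = 126 = 2 · 3^2 · 7.
An element g generates (Z/254Z)^× iff g^(126/q) ≢ 1 (mod 254) for each prime q ∈ {2, 3, 7}.
39^63 ≡ 253 (mod 254)  [q = 2: ≢ 1 ✓]
39^42 ≡ 19 (mod 254)  [q = 3: ≢ 1 ✓]
39^18 ≡ 129 (mod 254)  [q = 7: ≢ 1 ✓]
All checks pass, so 39 has order 126 and is a primitive root modulo 254.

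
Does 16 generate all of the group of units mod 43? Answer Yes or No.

φ(43) = 43 − 1 = 42 = 2 · 3 · 7.
An element g generates (Z/43Z)^× iff g^(42/q) ≢ 1 (mod 43) for each prime q ∈ {2, 3, 7}.
16^21 ≡ 1 (mod 43)  [q = 2: ≡ 1 ✗]
16^14 ≡ 1 (mod 43)  [q = 3: ≡ 1 ✗]
16^6 ≡ 35 (mod 43)  [q = 7: ≢ 1 ✓]
The check at q = 2 fails, so 16 generates a proper subgroup.

No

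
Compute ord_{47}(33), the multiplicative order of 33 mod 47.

ord(33) | φ(47) = 47 − 1 = 46 = 2 · 23.
Divisors of 46: 1, 2, 23, 46.
Compute 33^d (mod 47) for the divisors d until we hit 1:
33^1 ≡ 33 (mod 47)
33^2 ≡ 8 (mod 47)
33^23 ≡ 46 (mod 47)
33^46 ≡ 1 (mod 47) ✓
Therefore the multiplicative order of 33 modulo 47 is 46.

46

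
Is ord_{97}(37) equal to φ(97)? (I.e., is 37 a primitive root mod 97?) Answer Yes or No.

φ(97) = 97 − 1 = 96 = 2^5 · 3.
37 is a primitive root mod 97 iff 37^(φ(97)/q) ≢ 1 for every prime q | φ(97), i.e. q ∈ {2, 3}.
37^48 ≡ 96 (mod 97)  [q = 2: ≢ 1 ✓]
37^32 ≡ 35 (mod 97)  [q = 3: ≢ 1 ✓]
Every test exponent gives a nontrivial residue, hence 37 generates the full group.

Yes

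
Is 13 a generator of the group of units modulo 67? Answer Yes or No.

Yes

φ(67) = 67 − 1 = 66 = 2 · 3 · 11.
13 is a primitive root mod 67 iff 13^(φ(67)/q) ≢ 1 for every prime q | φ(67), i.e. q ∈ {2, 3, 11}.
13^33 ≡ 66 (mod 67)  [q = 2: ≢ 1 ✓]
13^22 ≡ 37 (mod 67)  [q = 3: ≢ 1 ✓]
13^6 ≡ 62 (mod 67)  [q = 11: ≢ 1 ✓]
All checks pass, so 13 has order 66 and is a primitive root modulo 67.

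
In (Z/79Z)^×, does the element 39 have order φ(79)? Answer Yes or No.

φ(79) = 79 − 1 = 78 = 2 · 3 · 13.
39 is a primitive root mod 79 iff 39^(φ(79)/q) ≢ 1 for every prime q | φ(79), i.e. q ∈ {2, 3, 13}.
39^39 ≡ 78 (mod 79)  [q = 2: ≢ 1 ✓]
39^26 ≡ 55 (mod 79)  [q = 3: ≢ 1 ✓]
39^6 ≡ 21 (mod 79)  [q = 13: ≢ 1 ✓]
All checks pass, so 39 has order 78 and is a primitive root modulo 79.

Yes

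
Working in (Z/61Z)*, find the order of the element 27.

10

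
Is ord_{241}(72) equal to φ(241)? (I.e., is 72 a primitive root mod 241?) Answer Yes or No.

No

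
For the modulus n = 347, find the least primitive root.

φ(347) = 347 − 1 = 346 = 2 · 173.
Test candidates g = 2, 3, … against the prime factors q ∈ {2, 173} of φ(347): g is a generator iff g^(346/q) ≢ 1 for every such q.
g = 2: 2^173 ≡ 346; 2^2 ≡ 4 — none is 1, so 2 is a primitive root.
Hence the least primitive root of 347 is 2.

2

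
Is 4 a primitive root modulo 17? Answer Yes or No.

No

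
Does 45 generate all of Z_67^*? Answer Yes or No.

φ(67) = 67 − 1 = 66 = 2 · 3 · 11.
An element g generates (Z/67Z)^× iff g^(66/q) ≢ 1 (mod 67) for each prime q ∈ {2, 3, 11}.
45^33 ≡ 66 (mod 67)  [q = 2: ≢ 1 ✓]
45^22 ≡ 1 (mod 67)  [q = 3: ≡ 1 ✗]
45^6 ≡ 25 (mod 67)  [q = 11: ≢ 1 ✓]
The check at q = 3 fails, so 45 generates a proper subgroup.

No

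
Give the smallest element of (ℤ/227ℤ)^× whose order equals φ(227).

2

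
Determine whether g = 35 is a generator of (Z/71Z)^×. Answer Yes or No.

φ(71) = 71 − 1 = 70 = 2 · 5 · 7.
An element g generates (Z/71Z)^× iff g^(70/q) ≢ 1 (mod 71) for each prime q ∈ {2, 5, 7}.
35^35 ≡ 70 (mod 71)  [q = 2: ≢ 1 ✓]
35^14 ≡ 25 (mod 71)  [q = 5: ≢ 1 ✓]
35^10 ≡ 45 (mod 71)  [q = 7: ≢ 1 ✓]
None equal 1, so ord_71(35) = 70: 35 is a primitive root.

Yes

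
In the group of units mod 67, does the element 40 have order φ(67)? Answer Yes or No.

No

φ(67) = 67 − 1 = 66 = 2 · 3 · 11.
It suffices to check that the order of 40 is not a proper divisor of 66: compute 40^(66/q) for q ∈ {2, 3, 11}.
40^33 ≡ 1 (mod 67)  [q = 2: ≡ 1 ✗]
40^22 ≡ 1 (mod 67)  [q = 3: ≡ 1 ✗]
40^6 ≡ 24 (mod 67)  [q = 11: ≢ 1 ✓]
Since 40^33 ≡ 1, the order of 40 divides 33 < 66, so 40 is not a primitive root.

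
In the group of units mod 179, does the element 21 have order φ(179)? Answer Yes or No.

φ(179) = 179 − 1 = 178 = 2 · 89.
An element g generates (Z/179Z)^× iff g^(178/q) ≢ 1 (mod 179) for each prime q ∈ {2, 89}.
21^89 ≡ 178 (mod 179)  [q = 2: ≢ 1 ✓]
21^2 ≡ 83 (mod 179)  [q = 89: ≢ 1 ✓]
All checks pass, so 21 has order 178 and is a primitive root modulo 179.

Yes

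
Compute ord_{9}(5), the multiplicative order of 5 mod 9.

ord(5) | φ(9) = φ(3^2) = 3·(3−1) = 6 = 2 · 3.
Divisors of 6: 1, 2, 3, 6.
Test each divisor d:
5^1 ≡ 5 (mod 9)
5^2 ≡ 7 (mod 9)
5^3 ≡ 8 (mod 9)
5^6 ≡ 1 (mod 9) ✓
Hence ord(5) = 6.

6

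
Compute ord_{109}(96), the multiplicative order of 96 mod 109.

ord(96) | φ(109) = 109 − 1 = 108 = 2^2 · 3^3.
Divisors of 108: 1, 2, 3, 4, 6, 9, 12, 18, 27, 36, 54, 108.
Check 96^d mod 109 for each divisor in increasing order:
96^1 ≡ 96 (mod 109)
96^2 ≡ 60 (mod 109)
96^3 ≡ 92 (mod 109)
96^4 ≡ 3 (mod 109)
96^6 ≡ 71 (mod 109)
96^9 ≡ 101 (mod 109)
96^12 ≡ 27 (mod 109)
96^18 ≡ 64 (mod 109)
96^27 ≡ 33 (mod 109)
96^36 ≡ 63 (mod 109)
96^54 ≡ 108 (mod 109)
96^108 ≡ 1 (mod 109) ✓
The smallest such exponent is 108, so the order of 96 is 108.

108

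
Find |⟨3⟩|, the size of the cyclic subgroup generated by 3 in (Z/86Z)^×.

42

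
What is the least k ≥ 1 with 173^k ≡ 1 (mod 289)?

By Lagrange's theorem, ord_289(173) divides φ(289) = φ(17^2) = 17·(17−1) = 272 = 2^4 · 17.
Divisors of 272: 1, 2, 4, 8, 16, 17, 34, 68, 136, 272.
Test each divisor d:
173^1 ≡ 173
173^2 ≡ 162
173^4 ≡ 234
173^8 ≡ 135
173^16 ≡ 18
173^17 ≡ 224
173^34 ≡ 179
173^68 ≡ 251
173^136 ≡ 288
173^272 ≡ 1
Therefore the multiplicative order of 173 modulo 289 is 272.

272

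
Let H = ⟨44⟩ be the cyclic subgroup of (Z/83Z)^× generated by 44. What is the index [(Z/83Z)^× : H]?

ord(44) | φ(83) = 83 − 1 = 82 = 2 · 41.
Divisors of 82: 1, 2, 41, 82.
Test each divisor d:
44^1 ≡ 44 (mod 83)
44^2 ≡ 27 (mod 83)
44^41 ≡ 1 (mod 83) ✓
The order of 44 is 41, so the subgroup it generates has 41 elements.
[(Z/83Z)^× : ⟨44⟩] = 82/41 = 2.

2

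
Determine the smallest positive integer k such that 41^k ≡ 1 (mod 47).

46

ord(41) | φ(47) = 47 − 1 = 46 = 2 · 23.
Divisors of 46: 1, 2, 23, 46.
Compute 41^d (mod 47) for the divisors d until we hit 1:
41^1 ≡ 41
41^2 ≡ 36
41^23 ≡ 46
41^46 ≡ 1
So ord_47(41) = 46.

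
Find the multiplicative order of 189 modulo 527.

120

ord(189) | φ(527) = φ(17·31) = (17−1)·(31−1) = 16·30 = 480 = 2^5 · 3 · 5.
Divisors of 480: 1, 2, 3, 4, 5, 6, 8, 10, 12, 15, 16, 20, 24, 30, 32, 40, 48, 60, 80, 96, 120, 160, 240, 480.
Compute 189^d (mod 527) for the divisors d until we hit 1:
189^1 ≡ 189
189^2 ≡ 412
189^3 ≡ 399
189^4 ≡ 50
189^5 ≡ 491
189^6 ≡ 47
189^8 ≡ 392
189^10 ≡ 242
189^12 ≡ 101
189^15 ≡ 247
189^16 ≡ 307
189^20 ≡ 67
189^24 ≡ 188
189^30 ≡ 404
189^32 ≡ 443
189^40 ≡ 273
189^48 ≡ 35
189^60 ≡ 373
189^80 ≡ 222
189^96 ≡ 171
189^120 ≡ 1
Therefore the multiplicative order of 189 modulo 527 is 120.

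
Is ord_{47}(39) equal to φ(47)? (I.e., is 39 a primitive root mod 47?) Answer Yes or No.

Yes

φ(47) = 47 − 1 = 46 = 2 · 23.
An element g generates (Z/47Z)^× iff g^(46/q) ≢ 1 (mod 47) for each prime q ∈ {2, 23}.
39^23 ≡ 46 (mod 47)  [q = 2: ≢ 1 ✓]
39^2 ≡ 17 (mod 47)  [q = 23: ≢ 1 ✓]
Every test exponent gives a nontrivial residue, hence 39 generates the full group.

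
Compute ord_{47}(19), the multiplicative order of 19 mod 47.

46

The order of 19 must divide φ(47) = 47 − 1 = 46 = 2 · 23.
Divisors of 46: 1, 2, 23, 46.
Compute 19^d (mod 47) for the divisors d until we hit 1:
19^1 ≡ 19 (mod 47)
19^2 ≡ 32 (mod 47)
19^23 ≡ 46 (mod 47)
19^46 ≡ 1 (mod 47) ✓
The smallest such exponent is 46, so the order of 19 is 46.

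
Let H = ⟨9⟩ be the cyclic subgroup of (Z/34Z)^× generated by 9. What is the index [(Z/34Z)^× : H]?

2

By Lagrange's theorem, ord_34(9) divides φ(34) = φ(2)·φ(17) = 1·16 = 16 = 2^4.
Divisors of 16: 1, 2, 4, 8, 16.
Evaluate successive powers at the divisors of 16:
9^1 ≡ 9 (mod 34)
9^2 ≡ 13 (mod 34)
9^4 ≡ 33 (mod 34)
9^8 ≡ 1 (mod 34) ✓
Thus |⟨9⟩| = ord(9) = 8.
Index = |(Z/34Z)^×| / |⟨9⟩| = 16 / 8 = 2.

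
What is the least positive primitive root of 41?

6

φ(41) = 41 − 1 = 40 = 2^3 · 5.
g is a primitive root iff g^(40/q) ≢ 1 (mod 41) for each prime q ∈ {2, 5}.
g = 2: 2^20 ≡ 1 — hits 1, so not a primitive root.
g = 3: 3^20 ≡ 40; 3^8 ≡ 1 — hits 1, so not a primitive root.
g = 4: 4^20 ≡ 1 — hits 1, so not a primitive root.
g = 5: 5^20 ≡ 1 — hits 1, so not a primitive root.
g = 6: 6^20 ≡ 40; 6^8 ≡ 10 — none is 1, so 6 is a primitive root.
The smallest primitive root modulo 41 is 6.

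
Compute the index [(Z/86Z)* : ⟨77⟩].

The order of 77 must divide φ(86) = φ(2)·φ(43) = 1·42 = 42 = 2 · 3 · 7.
Divisors of 42: 1, 2, 3, 6, 7, 14, 21, 42.
Compute 77^d (mod 86) for the divisors d until we hit 1:
77^1 ≡ 77 (mod 86)
77^2 ≡ 81 (mod 86)
77^3 ≡ 45 (mod 86)
77^6 ≡ 47 (mod 86)
77^7 ≡ 7 (mod 86)
77^14 ≡ 49 (mod 86)
77^21 ≡ 85 (mod 86)
77^42 ≡ 1 (mod 86) ✓
Thus |⟨77⟩| = ord(77) = 42.
Index = |(Z/86Z)^×| / |⟨77⟩| = 42 / 42 = 1.

1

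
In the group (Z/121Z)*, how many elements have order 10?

φ(121) = φ(11^2) = 11·(11−1) = 110 = 2 · 5 · 11.
In a cyclic group of order 110, there are φ(d) elements of order d for each divisor d of 110, and zero for non-divisors.
10 = 2 · 5 divides 110, and φ(10) = 4.

4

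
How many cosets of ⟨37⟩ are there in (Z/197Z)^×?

The order of 37 must divide φ(197) = 197 − 1 = 196 = 2^2 · 7^2.
Divisors of 196: 1, 2, 4, 7, 14, 28, 49, 98, 196.
Test each divisor d:
37^1 ≡ 37 (mod 197)
37^2 ≡ 187 (mod 197)
37^4 ≡ 100 (mod 197)
37^7 ≡ 36 (mod 197)
37^14 ≡ 114 (mod 197)
37^28 ≡ 191 (mod 197)
37^49 ≡ 1 (mod 197) ✓
The order of 37 is 49, so the subgroup it generates has 49 elements.
The index is φ(197) / ord(37) = 196 / 49 = 4.

4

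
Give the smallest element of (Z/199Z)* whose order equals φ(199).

3

φ(199) = 199 − 1 = 198 = 2 · 3^2 · 11.
g is a primitive root iff g^(198/q) ≢ 1 (mod 199) for each prime q ∈ {2, 3, 11}.
g = 2: 2^99 ≡ 1 — hits 1, so not a primitive root.
g = 3: 3^99 ≡ 198; 3^66 ≡ 106; 3^18 ≡ 125 — none is 1, so 3 is a primitive root.
So 3 is the smallest generator of (Z/199Z)^×.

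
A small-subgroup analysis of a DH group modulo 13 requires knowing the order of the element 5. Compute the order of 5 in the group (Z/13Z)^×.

The order of 5 must divide φ(13) = 13 − 1 = 12 = 2^2 · 3.
Divisors of 12: 1, 2, 3, 4, 6, 12.
Evaluate successive powers at the divisors of 12:
5^1 ≡ 5 (mod 13)
5^2 ≡ 12 (mod 13)
5^3 ≡ 8 (mod 13)
5^4 ≡ 1 (mod 13) ✓
The smallest such exponent is 4, so the order of 5 is 4.

4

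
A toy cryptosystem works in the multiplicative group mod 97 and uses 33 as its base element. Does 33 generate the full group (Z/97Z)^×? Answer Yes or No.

No

φ(97) = 97 − 1 = 96 = 2^5 · 3.
Test 33^(96/q) mod 97 for each prime factor q of 96:
33^48 ≡ 1 (mod 97)  [q = 2: ≡ 1 ✗]
33^32 ≡ 1 (mod 97)  [q = 3: ≡ 1 ✗]
Since 33^48 ≡ 1, the order of 33 divides 48 < 96, so 33 is not a primitive root.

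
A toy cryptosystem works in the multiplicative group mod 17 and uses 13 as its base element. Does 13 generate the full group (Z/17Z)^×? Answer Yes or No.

No

φ(17) = 17 − 1 = 16 = 2^4.
An element g generates (Z/17Z)^× iff g^(16/q) ≢ 1 (mod 17) for each prime q ∈ {2}.
13^8 ≡ 1 (mod 17)  [q = 2: ≡ 1 ✗]
Since 13^8 ≡ 1, the order of 13 divides 8 < 16, so 13 is not a primitive root.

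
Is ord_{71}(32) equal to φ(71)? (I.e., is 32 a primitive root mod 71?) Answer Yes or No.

φ(71) = 71 − 1 = 70 = 2 · 5 · 7.
32 is a primitive root mod 71 iff 32^(φ(71)/q) ≢ 1 for every prime q | φ(71), i.e. q ∈ {2, 5, 7}.
32^35 ≡ 1 (mod 71)  [q = 2: ≡ 1 ✗]
32^14 ≡ 1 (mod 71)  [q = 5: ≡ 1 ✗]
32^10 ≡ 37 (mod 71)  [q = 7: ≢ 1 ✓]
The check at q = 2 fails, so 32 generates a proper subgroup.

No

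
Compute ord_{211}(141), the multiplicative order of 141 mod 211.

210

ord(141) | φ(211) = 211 − 1 = 210 = 2 · 3 · 5 · 7.
Divisors of 210: 1, 2, 3, 5, 6, 7, 10, 14, 15, 21, 30, 35, 42, 70, 105, 210.
Evaluate successive powers at the divisors of 210:
141^1 ≡ 141 (mod 211)
141^2 ≡ 47 (mod 211)
141^3 ≡ 86 (mod 211)
141^5 ≡ 33 (mod 211)
141^6 ≡ 11 (mod 211)
141^7 ≡ 74 (mod 211)
141^10 ≡ 34 (mod 211)
141^14 ≡ 201 (mod 211)
141^15 ≡ 67 (mod 211)
141^21 ≡ 104 (mod 211)
141^30 ≡ 58 (mod 211)
141^35 ≡ 15 (mod 211)
141^42 ≡ 55 (mod 211)
141^70 ≡ 14 (mod 211)
141^105 ≡ 210 (mod 211)
141^210 ≡ 1 (mod 211) ✓
Hence ord(141) = 210.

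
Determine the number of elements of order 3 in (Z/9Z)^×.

φ(9) = φ(3^2) = 3·(3−1) = 6 = 2 · 3.
In a cyclic group of order 6, there are φ(d) elements of order d for each divisor d of 6, and zero for non-divisors.
3 | 6, and φ(3) = 3 − 1 = 2.

2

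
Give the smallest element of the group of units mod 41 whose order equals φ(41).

6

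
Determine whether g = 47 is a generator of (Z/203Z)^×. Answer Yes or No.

No

203 = 7 · 29 is a product of two distinct odd primes, so (Z/203Z)^× ≅ (Z/7Z)^× × (Z/29Z)^× is not cyclic.
No primitive root modulo 203 exists; in particular 47 is not one.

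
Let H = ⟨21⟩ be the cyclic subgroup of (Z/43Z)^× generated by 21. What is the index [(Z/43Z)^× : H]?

By Lagrange's theorem, ord_43(21) divides φ(43) = 43 − 1 = 42 = 2 · 3 · 7.
Divisors of 42: 1, 2, 3, 6, 7, 14, 21, 42.
Test each divisor d:
21^1 ≡ 21 (mod 43)
21^2 ≡ 11 (mod 43)
21^3 ≡ 16 (mod 43)
21^6 ≡ 41 (mod 43)
21^7 ≡ 1 (mod 43) ✓
The order of 21 is 7, so the subgroup it generates has 7 elements.
Index = |(Z/43Z)^×| / |⟨21⟩| = 42 / 7 = 6.

6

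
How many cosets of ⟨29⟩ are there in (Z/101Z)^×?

1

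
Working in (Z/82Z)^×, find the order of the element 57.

5

ord(57) | φ(82) = φ(2)·φ(41) = 1·40 = 40 = 2^3 · 5.
Divisors of 40: 1, 2, 4, 5, 8, 10, 20, 40.
Check 57^d mod 82 for each divisor in increasing order:
57^1 ≡ 57 (mod 82)
57^2 ≡ 51 (mod 82)
57^4 ≡ 59 (mod 82)
57^5 ≡ 1 (mod 82) ✓
The smallest such exponent is 5, so the order of 57 is 5.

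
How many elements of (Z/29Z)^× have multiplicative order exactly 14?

6

φ(29) = 29 − 1 = 28 = 2^2 · 7.
In a cyclic group of order 28, there are φ(d) elements of order d for each divisor d of 28, and zero for non-divisors.
14 = 2 · 7 divides 28, and φ(14) = 6.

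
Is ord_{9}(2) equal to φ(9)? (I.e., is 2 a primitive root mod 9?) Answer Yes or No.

φ(9) = φ(3^2) = 3·(3−1) = 6 = 2 · 3.
Test 2^(6/q) mod 9 for each prime factor q of 6:
2^3 ≡ 8 (mod 9)  [q = 2: ≢ 1 ✓]
2^2 ≡ 4 (mod 9)  [q = 3: ≢ 1 ✓]
None equal 1, so ord_9(2) = 6: 2 is a primitive root.

Yes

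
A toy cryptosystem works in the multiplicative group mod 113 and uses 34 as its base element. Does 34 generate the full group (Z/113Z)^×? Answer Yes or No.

φ(113) = 113 − 1 = 112 = 2^4 · 7.
34 is a primitive root mod 113 iff 34^(φ(113)/q) ≢ 1 for every prime q | φ(113), i.e. q ∈ {2, 7}.
34^56 ≡ 112 (mod 113)  [q = 2: ≢ 1 ✓]
34^16 ≡ 16 (mod 113)  [q = 7: ≢ 1 ✓]
All checks pass, so 34 has order 112 and is a primitive root modulo 113.

Yes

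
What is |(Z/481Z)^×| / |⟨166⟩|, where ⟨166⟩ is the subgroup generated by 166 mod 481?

12

Since 166 ∈ (Z/481Z)^×, its order divides φ(481) = φ(13·37) = (13−1)·(37−1) = 12·36 = 432 = 2^4 · 3^3.
Divisors of 432: 1, 2, 3, 4, 6, 8, 9, 12, 16, 18, 24, 27, 36, 48, 54, 72, 108, 144, 216, 432.
Compute 166^d (mod 481) for the divisors d until we hit 1:
166^1 ≡ 166
166^2 ≡ 139
166^3 ≡ 467
166^4 ≡ 81
166^6 ≡ 196
166^8 ≡ 308
166^9 ≡ 142
166^12 ≡ 417
166^16 ≡ 107
166^18 ≡ 443
166^24 ≡ 248
166^27 ≡ 376
166^36 ≡ 1
Thus |⟨166⟩| = ord(166) = 36.
Index = |(Z/481Z)^×| / |⟨166⟩| = 432 / 36 = 12.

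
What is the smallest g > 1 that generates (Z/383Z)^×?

5

φ(383) = 383 − 1 = 382 = 2 · 191.
g is a primitive root iff g^(382/q) ≢ 1 (mod 383) for each prime q ∈ {2, 191}.
g = 2: 2^191 ≡ 1 — hits 1, so not a primitive root.
g = 3: 3^191 ≡ 1 — hits 1, so not a primitive root.
g = 4: 4^191 ≡ 1 — hits 1, so not a primitive root.
g = 5: 5^191 ≡ 382; 5^2 ≡ 25 — none is 1, so 5 is a primitive root.
The smallest primitive root modulo 383 is 5.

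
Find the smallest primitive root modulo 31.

φ(31) = 31 − 1 = 30 = 2 · 3 · 5.
g is a primitive root iff g^(30/q) ≢ 1 (mod 31) for each prime q ∈ {2, 3, 5}.
g = 2: 2^15 ≡ 1 — hits 1, so not a primitive root.
g = 3: 3^15 ≡ 30; 3^10 ≡ 25; 3^6 ≡ 16 — none is 1, so 3 is a primitive root.
Hence the least primitive root of 31 is 3.

3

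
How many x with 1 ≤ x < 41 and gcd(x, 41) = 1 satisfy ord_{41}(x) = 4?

φ(41) = 41 − 1 = 40 = 2^3 · 5.
(Z/41Z)^× is cyclic (|G| = 40); a cyclic group of order m has exactly φ(d) elements of each order d | m, and none otherwise.
4 = 2^2 divides 40, and φ(4) = 2.

2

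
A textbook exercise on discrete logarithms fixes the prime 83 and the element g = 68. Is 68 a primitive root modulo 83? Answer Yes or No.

No

φ(83) = 83 − 1 = 82 = 2 · 41.
An element g generates (Z/83Z)^× iff g^(82/q) ≢ 1 (mod 83) for each prime q ∈ {2, 41}.
68^41 ≡ 1 (mod 83)  [q = 2: ≡ 1 ✗]
68^2 ≡ 59 (mod 83)  [q = 41: ≢ 1 ✓]
Since 68^41 ≡ 1, the order of 68 divides 41 < 82, so 68 is not a primitive root.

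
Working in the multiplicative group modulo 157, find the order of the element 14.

13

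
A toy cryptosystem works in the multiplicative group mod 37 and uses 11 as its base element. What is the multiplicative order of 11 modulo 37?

6

Since 11 ∈ (Z/37Z)^×, its order divides φ(37) = 37 − 1 = 36 = 2^2 · 3^2.
Divisors of 36: 1, 2, 3, 4, 6, 9, 12, 18, 36.
Compute 11^d (mod 37) for the divisors d until we hit 1:
11^1 ≡ 11
11^2 ≡ 10
11^3 ≡ 36
11^4 ≡ 26
11^6 ≡ 1
Therefore the multiplicative order of 11 modulo 37 is 6.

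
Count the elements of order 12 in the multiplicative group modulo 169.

φ(169) = φ(13^2) = 13·(13−1) = 156 = 2^2 · 3 · 13.
Since (Z/169Z)^× is cyclic of order 156, the number of elements of order d is φ(d) when d | 156 and 0 otherwise.
12 = 2^2 · 3 divides 156, and φ(12) = 4.

4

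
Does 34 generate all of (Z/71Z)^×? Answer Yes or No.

No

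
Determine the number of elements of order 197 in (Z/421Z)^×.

0

φ(421) = 421 − 1 = 420 = 2^2 · 3 · 5 · 7.
Since (Z/421Z)^× is cyclic of order 420, the number of elements of order d is φ(d) when d | 420 and 0 otherwise.
197 does not divide 420, so no element of (Z/421Z)^× has order 197.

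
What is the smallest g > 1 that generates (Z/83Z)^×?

φ(83) = 83 − 1 = 82 = 2 · 41.
g is a primitive root iff g^(82/q) ≢ 1 (mod 83) for each prime q ∈ {2, 41}.
g = 2: 2^41 ≡ 82; 2^2 ≡ 4 — none is 1, so 2 is a primitive root.
Hence the least primitive root of 83 is 2.

2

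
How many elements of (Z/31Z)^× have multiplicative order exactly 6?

2

φ(31) = 31 − 1 = 30 = 2 · 3 · 5.
In a cyclic group of order 30, there are φ(d) elements of order d for each divisor d of 30, and zero for non-divisors.
6 = 2 · 3 divides 30, and φ(6) = 2.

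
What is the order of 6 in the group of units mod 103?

102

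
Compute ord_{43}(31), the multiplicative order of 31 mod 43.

Since 31 ∈ (Z/43Z)^×, its order divides φ(43) = 43 − 1 = 42 = 2 · 3 · 7.
Divisors of 42: 1, 2, 3, 6, 7, 14, 21, 42.
Test each divisor d:
31^1 ≡ 31 (mod 43)
31^2 ≡ 15 (mod 43)
31^3 ≡ 35 (mod 43)
31^6 ≡ 21 (mod 43)
31^7 ≡ 6 (mod 43)
31^14 ≡ 36 (mod 43)
31^21 ≡ 1 (mod 43) ✓
Hence ord(31) = 21.

21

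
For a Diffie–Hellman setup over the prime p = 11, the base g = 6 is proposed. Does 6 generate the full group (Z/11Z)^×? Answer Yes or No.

Yes

φ(11) = 11 − 1 = 10 = 2 · 5.
It suffices to check that the order of 6 is not a proper divisor of 10: compute 6^(10/q) for q ∈ {2, 5}.
6^5 ≡ 10 (mod 11)  [q = 2: ≢ 1 ✓]
6^2 ≡ 3 (mod 11)  [q = 5: ≢ 1 ✓]
Every test exponent gives a nontrivial residue, hence 6 generates the full group.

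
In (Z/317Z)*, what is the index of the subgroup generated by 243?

1

Since 243 ∈ (Z/317Z)^×, its order divides φ(317) = 317 − 1 = 316 = 2^2 · 79.
Divisors of 316: 1, 2, 4, 79, 158, 316.
Evaluate successive powers at the divisors of 316:
243^1 ≡ 243 (mod 317)
243^2 ≡ 87 (mod 317)
243^4 ≡ 278 (mod 317)
243^79 ≡ 203 (mod 317)
243^158 ≡ 316 (mod 317)
243^316 ≡ 1 (mod 317) ✓
So ord_317(243) = 316, hence |⟨243⟩| = 316.
The index is φ(317) / ord(243) = 316 / 316 = 1.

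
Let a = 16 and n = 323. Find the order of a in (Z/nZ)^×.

ord(16) | φ(323) = φ(17·19) = (17−1)·(19−1) = 16·18 = 288 = 2^5 · 3^2.
Divisors of 288: 1, 2, 3, 4, 6, 8, 9, 12, 16, 18, 24, 32, 36, 48, 72, 96, 144, 288.
Evaluate successive powers at the divisors of 288:
16^1 ≡ 16
16^2 ≡ 256
16^3 ≡ 220
16^4 ≡ 290
16^6 ≡ 273
16^8 ≡ 120
16^9 ≡ 305
16^12 ≡ 239
16^16 ≡ 188
16^18 ≡ 1
So ord_323(16) = 18.

18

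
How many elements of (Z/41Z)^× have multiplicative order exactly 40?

16

φ(41) = 41 − 1 = 40 = 2^3 · 5.
(Z/41Z)^× is cyclic (|G| = 40); a cyclic group of order m has exactly φ(d) elements of each order d | m, and none otherwise.
40 = 2^3 · 5 divides 40, and φ(40) = 16.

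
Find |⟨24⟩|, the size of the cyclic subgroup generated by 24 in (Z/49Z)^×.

42

The order of 24 must divide φ(49) = φ(7^2) = 7·(7−1) = 42 = 2 · 3 · 7.
Divisors of 42: 1, 2, 3, 6, 7, 14, 21, 42.
Test each divisor d:
24^1 ≡ 24 (mod 49)
24^2 ≡ 37 (mod 49)
24^3 ≡ 6 (mod 49)
24^6 ≡ 36 (mod 49)
24^7 ≡ 31 (mod 49)
24^14 ≡ 30 (mod 49)
24^21 ≡ 48 (mod 49)
24^42 ≡ 1 (mod 49) ✓
Hence ord(24) = 42.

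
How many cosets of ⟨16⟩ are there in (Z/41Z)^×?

The order of 16 must divide φ(41) = 41 − 1 = 40 = 2^3 · 5.
Divisors of 40: 1, 2, 4, 5, 8, 10, 20, 40.
Compute 16^d (mod 41) for the divisors d until we hit 1:
16^1 ≡ 16 (mod 41)
16^2 ≡ 10 (mod 41)
16^4 ≡ 18 (mod 41)
16^5 ≡ 1 (mod 41) ✓
The order of 16 is 5, so the subgroup it generates has 5 elements.
[(Z/41Z)^× : ⟨16⟩] = 40/5 = 8.

8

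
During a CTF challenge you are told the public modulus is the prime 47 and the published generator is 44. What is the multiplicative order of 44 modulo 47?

46

The order of 44 must divide φ(47) = 47 − 1 = 46 = 2 · 23.
Divisors of 46: 1, 2, 23, 46.
Check 44^d mod 47 for each divisor in increasing order:
44^1 ≡ 44 (mod 47)
44^2 ≡ 9 (mod 47)
44^23 ≡ 46 (mod 47)
44^46 ≡ 1 (mod 47) ✓
Therefore the multiplicative order of 44 modulo 47 is 46.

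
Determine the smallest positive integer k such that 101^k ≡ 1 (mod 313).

Since 101 ∈ (Z/313Z)^×, its order divides φ(313) = 313 − 1 = 312 = 2^3 · 3 · 13.
Divisors of 312: 1, 2, 3, 4, 6, 8, 12, 13, 24, 26, 39, 52, 78, 104, 156, 312.
Check 101^d mod 313 for each divisor in increasing order:
101^1 ≡ 101 (mod 313)
101^2 ≡ 185 (mod 313)
101^3 ≡ 218 (mod 313)
101^4 ≡ 108 (mod 313)
101^6 ≡ 261 (mod 313)
101^8 ≡ 83 (mod 313)
101^12 ≡ 200 (mod 313)
101^13 ≡ 168 (mod 313)
101^24 ≡ 249 (mod 313)
101^26 ≡ 54 (mod 313)
101^39 ≡ 308 (mod 313)
101^52 ≡ 99 (mod 313)
101^78 ≡ 25 (mod 313)
101^104 ≡ 98 (mod 313)
101^156 ≡ 312 (mod 313)
101^312 ≡ 1 (mod 313) ✓
The smallest such exponent is 312, so the order of 101 is 312.

312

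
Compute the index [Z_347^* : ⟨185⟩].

2

By Lagrange's theorem, ord_347(185) divides φ(347) = 347 − 1 = 346 = 2 · 173.
Divisors of 346: 1, 2, 173, 346.
Compute 185^d (mod 347) for the divisors d until we hit 1:
185^1 ≡ 185 (mod 347)
185^2 ≡ 219 (mod 347)
185^173 ≡ 1 (mod 347) ✓
Thus |⟨185⟩| = ord(185) = 173.
Index = |(Z/347Z)^×| / |⟨185⟩| = 346 / 173 = 2.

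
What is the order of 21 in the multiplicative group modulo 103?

102

The order of 21 must divide φ(103) = 103 − 1 = 102 = 2 · 3 · 17.
Divisors of 102: 1, 2, 3, 6, 17, 34, 51, 102.
Check 21^d mod 103 for each divisor in increasing order:
21^1 ≡ 21 (mod 103)
21^2 ≡ 29 (mod 103)
21^3 ≡ 94 (mod 103)
21^6 ≡ 81 (mod 103)
21^17 ≡ 57 (mod 103)
21^34 ≡ 56 (mod 103)
21^51 ≡ 102 (mod 103)
21^102 ≡ 1 (mod 103) ✓
Therefore the multiplicative order of 21 modulo 103 is 102.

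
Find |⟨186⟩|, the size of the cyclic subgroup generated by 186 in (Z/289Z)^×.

ord(186) | φ(289) = φ(17^2) = 17·(17−1) = 272 = 2^4 · 17.
Divisors of 272: 1, 2, 4, 8, 16, 17, 34, 68, 136, 272.
Evaluate successive powers at the divisors of 272:
186^1 ≡ 186 (mod 289)
186^2 ≡ 205 (mod 289)
186^4 ≡ 120 (mod 289)
186^8 ≡ 239 (mod 289)
186^16 ≡ 188 (mod 289)
186^17 ≡ 288 (mod 289)
186^34 ≡ 1 (mod 289) ✓
So ord_289(186) = 34.

34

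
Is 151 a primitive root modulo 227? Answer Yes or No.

φ(227) = 227 − 1 = 226 = 2 · 113.
Test 151^(226/q) mod 227 for each prime factor q of 226:
151^113 ≡ 226 (mod 227)  [q = 2: ≢ 1 ✓]
151^2 ≡ 101 (mod 227)  [q = 113: ≢ 1 ✓]
Every test exponent gives a nontrivial residue, hence 151 generates the full group.

Yes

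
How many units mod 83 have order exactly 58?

0

φ(83) = 83 − 1 = 82 = 2 · 41.
(Z/83Z)^× is cyclic (|G| = 82); a cyclic group of order m has exactly φ(d) elements of each order d | m, and none otherwise.
58 does not divide 82, so no element of (Z/83Z)^× has order 58.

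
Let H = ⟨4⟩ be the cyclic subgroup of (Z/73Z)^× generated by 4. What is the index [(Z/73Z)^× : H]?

8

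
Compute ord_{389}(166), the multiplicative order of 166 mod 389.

194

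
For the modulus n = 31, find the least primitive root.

3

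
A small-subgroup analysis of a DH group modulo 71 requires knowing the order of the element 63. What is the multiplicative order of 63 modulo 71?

70

By Lagrange's theorem, ord_71(63) divides φ(71) = 71 − 1 = 70 = 2 · 5 · 7.
Divisors of 70: 1, 2, 5, 7, 10, 14, 35, 70.
Check 63^d mod 71 for each divisor in increasing order:
63^1 ≡ 63 (mod 71)
63^2 ≡ 64 (mod 71)
63^5 ≡ 34 (mod 71)
63^7 ≡ 46 (mod 71)
63^10 ≡ 20 (mod 71)
63^14 ≡ 57 (mod 71)
63^35 ≡ 70 (mod 71)
63^70 ≡ 1 (mod 71) ✓
The smallest such exponent is 70, so the order of 63 is 70.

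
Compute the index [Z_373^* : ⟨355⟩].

ord(355) | φ(373) = 373 − 1 = 372 = 2^2 · 3 · 31.
Divisors of 372: 1, 2, 3, 4, 6, 12, 31, 62, 93, 124, 186, 372.
Test each divisor d:
355^1 ≡ 355
355^2 ≡ 324
355^3 ≡ 136
355^4 ≡ 163
355^6 ≡ 219
355^12 ≡ 217
355^31 ≡ 104
355^62 ≡ 372
355^93 ≡ 269
355^124 ≡ 1
The order of 355 is 124, so the subgroup it generates has 124 elements.
[(Z/373Z)^× : ⟨355⟩] = 372/124 = 3.

3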